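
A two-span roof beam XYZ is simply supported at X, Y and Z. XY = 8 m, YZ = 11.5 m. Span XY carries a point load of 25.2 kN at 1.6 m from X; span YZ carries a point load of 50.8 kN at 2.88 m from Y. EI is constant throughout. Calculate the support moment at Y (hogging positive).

M_Y = 64.52 kN·m

Release continuity at Y by inserting a hinge; the redundant is the internal moment M_Y. The primary structure is two simply-supported spans XY and YZ.
Rotations at Y on the released spans (each span's end-slope, ×1/EI):
  span XY: point load 25.2 at a = 1.6: Pab(L + a)/(6LEI) = 51.61/EI
  span YZ: point load 50.8 at a = 2.88: Pab(L + b)/(6LEI) = 367.7/EI
  relative rotation θ_0 = (51.61 + 367.7)/EI = 419.4/EI
A unit hogging moment at Y produces rotation L₁/(3EI) + L₂/(3EI) = 6.5/EI.
Compatibility: M_Y·(L₁+L₂)/(3EI) = θ_0, giving M_Y = 64.52 kN·m (hogging).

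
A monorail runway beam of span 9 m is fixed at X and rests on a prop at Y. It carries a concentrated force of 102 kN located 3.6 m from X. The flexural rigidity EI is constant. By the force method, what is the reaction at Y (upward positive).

R_Y = 21.22 kN

Take the reaction at Y as the redundant and release it; the primary structure is a cantilever fixed at X.
Primary-structure tip deflection at Y by superposition:
  point load 102 at a = 3.6: Pa²(3L − a)/(6EI) = 5155/EI
Flexibility coefficient — unit upward force at Y: δ_{YY} = L³/(3EI) = 243/EI.
Compatibility at Y: δ_0 − R_Y·δ_{YY} = 0, so R_Y = 5155/243 = 21.22 kN.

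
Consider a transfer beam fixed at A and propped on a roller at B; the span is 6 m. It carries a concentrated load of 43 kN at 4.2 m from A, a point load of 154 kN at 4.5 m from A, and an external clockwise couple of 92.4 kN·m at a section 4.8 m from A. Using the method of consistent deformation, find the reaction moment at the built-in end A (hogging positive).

Release the roller at B. Primary structure: cantilever fixed at A.
Free-end deflection of the primary structure under the applied loading (downward +):
  point load 43 at a = 4.2: Pa²(3L − a)/(6EI) = 1745/EI
  point load 154 at a = 4.5: Pa²(3L − a)/(6EI) = 7017/EI
  clockwise couple 92.4 at a = 4.8: M₀a(2L − a)/(2EI) = 1597/EI
  δ_0 = 10358/EI
Tip deflection under a unit load at B: L³/(3EI) = 72/EI.
The prop prevents deflection at B: R_B = δ_0/δ_{BB} = 10358/72 = 143.9 kN.
Moment equilibrium about A: M_A = Σ(load moments about A) − R_B·L = 966 − 143.9×6 = 102.8 kN·m.

M_A = 102.8 kN·m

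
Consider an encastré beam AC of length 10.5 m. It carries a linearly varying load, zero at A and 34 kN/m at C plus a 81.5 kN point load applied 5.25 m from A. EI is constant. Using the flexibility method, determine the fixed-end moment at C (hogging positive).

Release both end moments; the primary structure is a simply-supported span AC with redundants M_A and M_C.
On the primary (simply-supported) span, the end slopes from the loading are:
  at A: triangular load, peak 34: 7w₀L³/(360EI) = 765.3/EI
  at C: triangular load, peak 34: w₀L³/(45EI) = 874.6/EI
  at A: point load 81.5 at a = 5.25: Pab(L + b)/(6LEI) = 561.6/EI
  at C: point load 81.5 at a = 5.25: Pab(L + a)/(6LEI) = 561.6/EI
  θ_A0 = 1327/EI,  θ_C0 = 1436/EI
Flexibility coefficients: a unit moment at one end gives L/(3EI) there and L/(6EI) at the far end, so f₁₁ = f₂₂ = 3.5/EI and f₁₂ = f₂₁ = 1.75/EI.
Compatibility — zero rotation at each built-in end:
  3.5 M_A + 1.75 M_C = 1327
  1.75 M_A + 3.5 M_C = 1436
Solving the pair gives M_A = 231.9 kN·m and M_C = 294.4 kN·m (hogging).

M_C = 294.4 kN·m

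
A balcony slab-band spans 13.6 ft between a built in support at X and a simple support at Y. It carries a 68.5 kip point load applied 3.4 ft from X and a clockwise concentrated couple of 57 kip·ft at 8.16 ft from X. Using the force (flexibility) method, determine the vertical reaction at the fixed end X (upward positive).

R_X = 57.33 kip

Take the reaction at Y as the redundant and release it; the primary structure is a cantilever fixed at X.
Free-end deflection of the primary structure under the applied loading (downward +):
  point load 68.5 at a = 3.4: Pa²(3L − a)/(6EI) = 4936/EI
  clockwise couple 57 at a = 8.16: M₀a(2L − a)/(2EI) = 4428/EI
  δ_0 = 9364/EI
Flexibility coefficient — unit upward force at Y: δ_{YY} = L³/(3EI) = 838.5/EI.
Compatibility at Y: δ_0 − R_Y·δ_{YY} = 0, so R_Y = 9364/838.5 = 11.17 kip.
Vertical equilibrium: R_X = ΣP − R_Y = 68.5 − 11.17 = 57.33 kip.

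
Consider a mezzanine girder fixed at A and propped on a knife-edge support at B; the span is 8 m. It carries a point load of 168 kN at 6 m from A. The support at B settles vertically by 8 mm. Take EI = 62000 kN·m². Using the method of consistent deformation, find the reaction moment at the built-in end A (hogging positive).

M_A = 180.8 kN·m

Choose R_B as the redundant. The primary structure is the cantilever fixed at A.
Free-end deflection of the primary structure under the applied loading (downward +):
  point load 168 at a = 6: Pa²(3L − a)/(6EI) = 18144/EI
Flexibility coefficient — unit upward force at B: δ_{BB} = L³/(3EI) = 170.7/EI.
With EI = 62000 kN·m²: δ_0 = 0.29265 m and δ_{BB} = 0.002753 m/kN.
Compatibility — the beam at B must follow the support down by 0.008 m: δ_0 − R_B·δ_{BB} = 0.008, so R_B = (0.29265 − 0.008)/0.002753 = 103.4 kN.
Moment equilibrium about A: M_A = Σ(load moments about A) − R_B·L = 1008 − 103.4×8 = 180.8 kN·m.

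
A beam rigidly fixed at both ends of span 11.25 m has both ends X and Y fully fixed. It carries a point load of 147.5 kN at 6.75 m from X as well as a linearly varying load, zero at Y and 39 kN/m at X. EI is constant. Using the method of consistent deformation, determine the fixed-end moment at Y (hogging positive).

M_Y = 403.5 kN·m

Release both end moments; the primary structure is a simply-supported span XY with redundants M_X and M_Y.
On the primary (simply-supported) span, the end slopes from the loading are:
  at X: point load 147.5 at a = 6.75: Pab(L + b)/(6LEI) = 1045/EI
  at Y: point load 147.5 at a = 6.75: Pab(L + a)/(6LEI) = 1195/EI
  at X: triangular load, peak 39: w₀L³/(45EI) = 1234/EI
  at Y: triangular load, peak 39: 7w₀L³/(360EI) = 1080/EI
  θ_X0 = 2279/EI,  θ_Y0 = 2274/EI
Flexibility coefficients: a unit moment at one end gives L/(3EI) there and L/(6EI) at the far end, so f₁₁ = f₂₂ = 3.75/EI and f₁₂ = f₂₁ = 1.875/EI.
Compatibility — zero rotation at each built-in end:
  3.75 M_X + 1.875 M_Y = 2279
  1.875 M_X + 3.75 M_Y = 2274
Solving the pair gives M_X = 406.1 kN·m and M_Y = 403.5 kN·m (hogging).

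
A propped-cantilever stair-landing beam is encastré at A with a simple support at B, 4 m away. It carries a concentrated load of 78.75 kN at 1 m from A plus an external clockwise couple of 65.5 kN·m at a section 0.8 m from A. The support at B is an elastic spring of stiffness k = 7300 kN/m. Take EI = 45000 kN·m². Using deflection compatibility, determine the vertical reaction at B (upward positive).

R_B = 12.11 kN

Release the roller at B. Primary structure: cantilever fixed at A.
Deflection at B on the released cantilever, summing each load's contribution:
  point load 78.75 at a = 1: Pa²(3L − a)/(6EI) = 144.4/EI
  clockwise couple 65.5 at a = 0.8: M₀a(2L − a)/(2EI) = 188.6/EI
  δ_0 = 333/EI
Tip deflection under a unit load at B: L³/(3EI) = 21.33/EI.
With EI = 45000 kN·m²: δ_0 = 0.0074 m and δ_{BB} = 0.000474 m/kN.
Compatibility — the spring shortens by R_B/k under the reaction it provides: δ_0 − R_B·δ_{BB} = R_B/k. With 1/k = 0.000137 m/kN, R_B = δ_0 / (δ_{BB} + 1/k) = 0.0074 / (0.000474 + 0.000137) = 12.11 kN.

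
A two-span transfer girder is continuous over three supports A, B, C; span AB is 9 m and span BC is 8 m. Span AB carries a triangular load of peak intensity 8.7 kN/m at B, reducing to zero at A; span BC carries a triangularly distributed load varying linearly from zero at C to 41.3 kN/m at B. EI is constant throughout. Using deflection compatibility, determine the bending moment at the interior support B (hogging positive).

Release continuity at B by inserting a hinge; the redundant is the internal moment M_B. The primary structure is two simply-supported spans AB and BC.
Rotations at B on the released spans (each span's end-slope, ×1/EI):
  span AB: triangular load, peak 8.7: w₀L³/(45EI) = 140.9/EI
  span BC: triangular load, peak 41.3: w₀L³/(45EI) = 469.9/EI
  relative rotation θ_0 = (140.9 + 469.9)/EI = 610.8/EI
A unit hogging moment at B produces rotation L₁/(3EI) + L₂/(3EI) = 5.667/EI.
Compatibility: M_B·(L₁+L₂)/(3EI) = θ_0, giving M_B = 107.8 kN·m (hogging).

M_B = 107.8 kN·m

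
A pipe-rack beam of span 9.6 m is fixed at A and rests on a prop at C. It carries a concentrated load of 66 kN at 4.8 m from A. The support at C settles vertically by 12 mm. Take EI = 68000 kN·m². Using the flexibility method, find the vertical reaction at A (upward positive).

R_A = 48.14 kN

Choose R_C as the redundant. The primary structure is the cantilever fixed at A.
Downward deflection at the released point C due to the loads:
  point load 66 at a = 4.8: Pa²(3L − a)/(6EI) = 6083/EI
Tip deflection under a unit load at C: L³/(3EI) = 294.9/EI.
With EI = 68000 kN·m²: δ_0 = 0.089449 m and δ_{CC} = 0.004337 m/kN.
Compatibility — the beam at C must follow the support down by 0.012 m: δ_0 − R_C·δ_{CC} = 0.012, so R_C = (0.089449 − 0.012)/0.004337 = 17.86 kN.
Vertical equilibrium: R_A = ΣP − R_C = 66 − 17.86 = 48.14 kN.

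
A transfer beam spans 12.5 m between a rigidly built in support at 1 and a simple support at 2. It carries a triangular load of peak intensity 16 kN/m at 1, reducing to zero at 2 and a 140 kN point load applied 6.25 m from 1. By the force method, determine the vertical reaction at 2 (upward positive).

R_2 = 63.75 kN

Remove the prop at 2; the released (primary) structure is a cantilever built in at 1.
Downward deflection at the released point 2 due to the loads:
  triangular load, peak 16 at the fixed end: w₀L⁴/(30EI) = 13021/EI
  point load 140 at a = 6.25: Pa²(3L − a)/(6EI) = 28483/EI
  δ_0 = 41504/EI
Tip deflection under a unit load at 2: L³/(3EI) = 651/EI.
Compatibility at 2: δ_0 − R_2·δ_{22} = 0, so R_2 = 41504/651 = 63.75 kN.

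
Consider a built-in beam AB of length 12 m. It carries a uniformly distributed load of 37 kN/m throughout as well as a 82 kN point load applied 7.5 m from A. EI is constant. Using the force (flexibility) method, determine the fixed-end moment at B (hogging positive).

M_B = 588.1 kN·m

Take the two fixed-end moments M_A, M_B as redundants; the released structure is the simple span AB.
On the primary (simply-supported) span, the end slopes from the loading are:
  at A: UDL 37: wL³/(24EI) = 2664/EI
  at B: UDL 37: wL³/(24EI) = 2664/EI
  at A: point load 82 at a = 7.5: Pab(L + b)/(6LEI) = 634.2/EI
  at B: point load 82 at a = 7.5: Pab(L + a)/(6LEI) = 749.5/EI
  θ_A0 = 3298/EI,  θ_B0 = 3414/EI
Flexibility coefficients: a unit moment at one end gives L/(3EI) there and L/(6EI) at the far end, so f₁₁ = f₂₂ = 4/EI and f₁₂ = f₂₁ = 2/EI.
Compatibility — zero rotation at each built-in end:
  4 M_A + 2 M_B = 3298
  2 M_A + 4 M_B = 3414
Solving the pair gives M_A = 530.5 kN·m and M_B = 588.1 kN·m (hogging).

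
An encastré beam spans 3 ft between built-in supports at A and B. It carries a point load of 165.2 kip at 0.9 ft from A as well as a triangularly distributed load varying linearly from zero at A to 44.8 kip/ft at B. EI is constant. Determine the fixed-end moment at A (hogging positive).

M_A = 86.29 kip·ft

Take the two fixed-end moments M_A, M_B as redundants; the released structure is the simple span AB.
End rotations of the released simple span under the applied load (×1/EI):
  at A: point load 165.2 at a = 0.9: Pab(L + b)/(6LEI) = 88.46/EI
  at B: point load 165.2 at a = 0.9: Pab(L + a)/(6LEI) = 67.65/EI
  at A: triangular load, peak 44.8: 7w₀L³/(360EI) = 23.52/EI
  at B: triangular load, peak 44.8: w₀L³/(45EI) = 26.88/EI
  θ_A0 = 112/EI,  θ_B0 = 94.53/EI
Flexibility coefficients: a unit moment at one end gives L/(3EI) there and L/(6EI) at the far end, so f₁₁ = f₂₂ = 1/EI and f₁₂ = f₂₁ = 0.5/EI.
Compatibility — zero rotation at each built-in end:
  1 M_A + 0.5 M_B = 112
  0.5 M_A + 1 M_B = 94.53
Solving the pair gives M_A = 86.29 kip·ft and M_B = 51.38 kip·ft (hogging).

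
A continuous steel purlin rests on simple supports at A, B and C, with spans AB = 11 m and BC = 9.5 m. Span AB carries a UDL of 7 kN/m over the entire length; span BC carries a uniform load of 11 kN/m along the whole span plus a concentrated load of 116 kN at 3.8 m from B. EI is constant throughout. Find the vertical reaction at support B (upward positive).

Take M_B as the redundant. Released structure: two simple spans AB and BC with a hinge at B.
End slopes at the hinge B, treating each span as simply supported:
  span AB: UDL 7: wL³/(24EI) = 388.2/EI
  span BC: UDL 11: wL³/(24EI) = 393/EI
  span BC: point load 116 at a = 3.8: Pab(L + b)/(6LEI) = 670/EI
  relative rotation θ_0 = (388.2 + 1063)/EI = 1451/EI
A unit hogging moment at B produces rotation L₁/(3EI) + L₂/(3EI) = 6.833/EI.
Compatibility: M_B·(L₁+L₂)/(3EI) = θ_0, giving M_B = 212.4 kN·m (hogging).
Span AB, ΣM about A with M_B applied at B: R_B^{AB}·11 = 423.5 + 212.4, so R_B^{AB} = 57.81 kN and R_A = 77 − 57.81 = 19.19 kN.
Span BC, ΣM about C: R_B^{BC}·9.5 = 1158 + 212.4, so R_B^{BC} = 144.2 kN and R_C = 220.5 − 144.2 = 76.3 kN.
R_B = 57.81 + 144.2 = 202 kN.

R_B = 202 kN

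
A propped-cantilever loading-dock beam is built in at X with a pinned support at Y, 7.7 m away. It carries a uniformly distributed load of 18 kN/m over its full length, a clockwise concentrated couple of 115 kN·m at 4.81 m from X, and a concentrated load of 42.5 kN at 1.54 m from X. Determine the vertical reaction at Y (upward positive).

Release the roller at Y. Primary structure: cantilever fixed at X.
Free-end deflection of the primary structure under the applied loading (downward +):
  UDL 18: wL⁴/(8EI) = 7909/EI
  clockwise couple 115 at a = 4.81: M₀a(2L − a)/(2EI) = 2929/EI
  point load 42.5 at a = 1.54: Pa²(3L − a)/(6EI) = 362.2/EI
  δ_0 = 11201/EI
Tip deflection under a unit load at Y: L³/(3EI) = 152.2/EI.
Compatibility at Y: δ_0 − R_Y·δ_{YY} = 0, so R_Y = 11201/152.2 = 73.6 kN.

R_Y = 73.6 kN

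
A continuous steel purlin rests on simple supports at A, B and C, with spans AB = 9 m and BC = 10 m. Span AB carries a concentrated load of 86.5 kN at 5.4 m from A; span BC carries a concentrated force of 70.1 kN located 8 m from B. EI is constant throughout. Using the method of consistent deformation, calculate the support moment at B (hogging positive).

Release continuity at B by inserting a hinge; the redundant is the internal moment M_B. The primary structure is two simply-supported spans AB and BC.
Rotations at B on the released spans (each span's end-slope, ×1/EI):
  span AB: point load 86.5 at a = 5.4: Pab(L + a)/(6LEI) = 448.4/EI
  span BC: point load 70.1 at a = 8: Pab(L + b)/(6LEI) = 224.3/EI
  relative rotation θ_0 = (448.4 + 224.3)/EI = 672.7/EI
A unit hogging moment at B produces rotation L₁/(3EI) + L₂/(3EI) = 6.333/EI.
Slope continuity at B: θ_0 = M_B·6.333/EI, so M_B = 672.7/6.333 = 106.2 kN·m (hogging).

M_B = 106.2 kN·m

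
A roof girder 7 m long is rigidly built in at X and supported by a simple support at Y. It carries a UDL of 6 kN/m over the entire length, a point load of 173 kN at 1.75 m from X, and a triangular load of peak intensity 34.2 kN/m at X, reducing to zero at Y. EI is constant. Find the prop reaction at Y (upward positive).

R_Y = 54.56 kN

Take the reaction at Y as the redundant and release it; the primary structure is a cantilever fixed at X.
Downward deflection at the released point Y due to the loads:
  UDL 6: wL⁴/(8EI) = 1801/EI
  point load 173 at a = 1.75: Pa²(3L − a)/(6EI) = 1700/EI
  triangular load, peak 34.2 at the fixed end: w₀L⁴/(30EI) = 2737/EI
  δ_0 = 6238/EI
Tip deflection under a unit load at Y: L³/(3EI) = 114.3/EI.
Compatibility at Y: δ_0 − R_Y·δ_{YY} = 0, so R_Y = 6238/114.3 = 54.56 kN.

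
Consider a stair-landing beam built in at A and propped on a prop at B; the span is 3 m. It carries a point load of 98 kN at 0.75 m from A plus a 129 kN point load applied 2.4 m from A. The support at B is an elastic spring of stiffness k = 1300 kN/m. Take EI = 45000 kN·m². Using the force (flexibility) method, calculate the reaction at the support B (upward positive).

R_B = 20.48 kN

Take the reaction at B as the redundant and release it; the primary structure is a cantilever fixed at A.
Free-end deflection of the primary structure under the applied loading (downward +):
  point load 98 at a = 0.75: Pa²(3L − a)/(6EI) = 75.8/EI
  point load 129 at a = 2.4: Pa²(3L − a)/(6EI) = 817.3/EI
  δ_0 = 893.1/EI
Flexibility coefficient — unit upward force at B: δ_{BB} = L³/(3EI) = 9/EI.
With EI = 45000 kN·m²: δ_0 = 0.019848 m and δ_{BB} = 0.0002 m/kN.
Compatibility — the spring shortens by R_B/k under the reaction it provides: δ_0 − R_B·δ_{BB} = R_B/k. With 1/k = 0.000769 m/kN, R_B = δ_0 / (δ_{BB} + 1/k) = 0.019848 / (0.0002 + 0.000769) = 20.48 kN.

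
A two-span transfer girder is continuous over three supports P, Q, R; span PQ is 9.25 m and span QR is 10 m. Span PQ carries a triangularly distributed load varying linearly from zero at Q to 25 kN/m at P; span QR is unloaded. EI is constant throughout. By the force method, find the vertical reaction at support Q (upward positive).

Insert a hinge at Q; M_Q is the redundant, and each span becomes simply supported.
End slopes at the hinge Q, treating each span as simply supported:
  span PQ: triangular load, peak 25: 7w₀L³/(360EI) = 384.7/EI
  relative rotation θ_0 = (384.7 + 0)/EI = 384.7/EI
A unit hogging moment at Q produces rotation L₁/(3EI) + L₂/(3EI) = 6.417/EI.
Slope continuity at Q: θ_0 = M_Q·6.417/EI, so M_Q = 384.7/6.417 = 59.96 kN·m (hogging).
Span PQ, ΣM about P with M_Q applied at Q: R_Q^{PQ}·9.25 = 356.5 + 59.96, so R_Q^{PQ} = 45.02 kN and R_P = 115.6 − 45.02 = 70.6 kN.
Span QR, ΣM about R: R_Q^{QR}·10 = 0 + 59.96, so R_Q^{QR} = 5.996 kN and R_R = 0 − 5.996 = -5.996 kN.
R_Q = 45.02 + 5.996 = 51.02 kN.

R_Q = 51.02 kN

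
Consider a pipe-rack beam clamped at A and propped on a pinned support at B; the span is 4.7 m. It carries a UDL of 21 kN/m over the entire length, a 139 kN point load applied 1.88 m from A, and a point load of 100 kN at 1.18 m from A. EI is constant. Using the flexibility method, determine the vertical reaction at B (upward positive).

Take the reaction at B as the redundant and release it; the primary structure is a cantilever fixed at A.
Free-end deflection of the primary structure under the applied loading (downward +):
  UDL 21: wL⁴/(8EI) = 1281/EI
  point load 139 at a = 1.88: Pa²(3L − a)/(6EI) = 1001/EI
  point load 100 at a = 1.18: Pa²(3L − a)/(6EI) = 299.8/EI
  δ_0 = 2581/EI
Tip deflection under a unit load at B: L³/(3EI) = 34.61/EI.
Compatibility at B: δ_0 − R_B·δ_{BB} = 0, so R_B = 2581/34.61 = 74.59 kN.

R_B = 74.59 kN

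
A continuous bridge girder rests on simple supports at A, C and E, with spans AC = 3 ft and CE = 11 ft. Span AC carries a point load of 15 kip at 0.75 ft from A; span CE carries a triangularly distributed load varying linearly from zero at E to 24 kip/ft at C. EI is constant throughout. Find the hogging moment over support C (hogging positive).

Release continuity at C by inserting a hinge; the redundant is the internal moment M_C. The primary structure is two simply-supported spans AC and CE.
Discontinuity in slope at C on the released structure — sum the simple-span end rotations:
  span AC: point load 15 at a = 0.75: Pab(L + a)/(6LEI) = 5.273/EI
  span CE: triangular load, peak 24: w₀L³/(45EI) = 709.9/EI
  relative rotation θ_0 = (5.273 + 709.9)/EI = 715.1/EI
A unit hogging moment at C produces rotation L₁/(3EI) + L₂/(3EI) = 4.667/EI.
Compatibility: M_C·(L₁+L₂)/(3EI) = θ_0, giving M_C = 153.2 kip·ft (hogging).

M_C = 153.2 kip·ft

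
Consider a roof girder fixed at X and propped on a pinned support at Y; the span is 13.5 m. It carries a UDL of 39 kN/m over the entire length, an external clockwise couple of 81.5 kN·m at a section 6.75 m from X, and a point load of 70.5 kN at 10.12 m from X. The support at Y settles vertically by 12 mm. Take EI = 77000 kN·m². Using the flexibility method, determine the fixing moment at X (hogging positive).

M_X = 1005 kN·m

Release the roller at Y. Primary structure: cantilever fixed at X.
Free-end deflection of the primary structure under the applied loading (downward +):
  UDL 39: wL⁴/(8EI) = 161923/EI
  clockwise couple 81.5 at a = 6.75: M₀a(2L − a)/(2EI) = 5570/EI
  point load 70.5 at a = 10.12: Pa²(3L − a)/(6EI) = 36558/EI
  δ_0 = 204052/EI
Tip deflection under a unit load at Y: L³/(3EI) = 820.1/EI.
With EI = 77000 kN·m²: δ_0 = 2.65 m and δ_{YY} = 0.010651 m/kN.
Compatibility — the beam at Y must follow the support down by 0.012 m: δ_0 − R_Y·δ_{YY} = 0.012, so R_Y = (2.65 − 0.012)/0.010651 = 247.7 kN.
Moment equilibrium about X: M_X = Σ(load moments about X) − R_Y·L = 4349 − 247.7×13.5 = 1005 kN·m.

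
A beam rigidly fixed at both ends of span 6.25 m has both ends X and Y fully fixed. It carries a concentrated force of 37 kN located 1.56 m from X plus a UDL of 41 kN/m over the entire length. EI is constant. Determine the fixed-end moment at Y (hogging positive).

M_Y = 144.3 kN·m

Release both end moments; the primary structure is a simply-supported span XY with redundants M_X and M_Y.
Simple-span end rotations at X and Y under the given loads:
  at X: point load 37 at a = 1.56: Pab(L + b)/(6LEI) = 78.97/EI
  at Y: point load 37 at a = 1.56: Pab(L + a)/(6LEI) = 56.38/EI
  at X: UDL 41: wL³/(24EI) = 417.1/EI
  at Y: UDL 41: wL³/(24EI) = 417.1/EI
  θ_X0 = 496/EI,  θ_Y0 = 473.5/EI
Flexibility coefficients: a unit moment at one end gives L/(3EI) there and L/(6EI) at the far end, so f₁₁ = f₂₂ = 2.083/EI and f₁₂ = f₂₁ = 1.042/EI.
Compatibility — zero rotation at each built-in end:
  2.083 M_X + 1.042 M_Y = 496
  1.042 M_X + 2.083 M_Y = 473.5
Solving the pair gives M_X = 166 kN·m and M_Y = 144.3 kN·m (hogging).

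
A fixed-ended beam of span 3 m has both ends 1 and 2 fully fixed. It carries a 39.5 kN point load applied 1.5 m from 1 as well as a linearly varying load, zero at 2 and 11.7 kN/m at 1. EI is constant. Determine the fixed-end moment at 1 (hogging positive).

M_1 = 20.08 kN·m

Release both end moments; the primary structure is a simply-supported span 12 with redundants M_1 and M_2.
Simple-span end rotations at 1 and 2 under the given loads:
  at 1: point load 39.5 at a = 1.5: Pab(L + b)/(6LEI) = 22.22/EI
  at 2: point load 39.5 at a = 1.5: Pab(L + a)/(6LEI) = 22.22/EI
  at 1: triangular load, peak 11.7: w₀L³/(45EI) = 7.02/EI
  at 2: triangular load, peak 11.7: 7w₀L³/(360EI) = 6.143/EI
  θ_10 = 29.24/EI,  θ_20 = 28.36/EI
Flexibility coefficients: a unit moment at one end gives L/(3EI) there and L/(6EI) at the far end, so f₁₁ = f₂₂ = 1/EI and f₁₂ = f₂₁ = 0.5/EI.
Compatibility — zero rotation at each built-in end:
  1 M_1 + 0.5 M_2 = 29.24
  0.5 M_1 + 1 M_2 = 28.36
Solving the pair gives M_1 = 20.08 kN·m and M_2 = 18.32 kN·m (hogging).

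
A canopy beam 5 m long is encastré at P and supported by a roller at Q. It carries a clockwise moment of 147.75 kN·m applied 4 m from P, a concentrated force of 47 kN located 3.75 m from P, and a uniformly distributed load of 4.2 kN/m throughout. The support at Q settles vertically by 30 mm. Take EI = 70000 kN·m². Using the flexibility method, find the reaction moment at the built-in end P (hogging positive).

Release the roller at Q. Primary structure: cantilever fixed at P.
Deflection at Q on the released cantilever, summing each load's contribution:
  clockwise couple 147.75 at a = 4: M₀a(2L − a)/(2EI) = 1773/EI
  point load 47 at a = 3.75: Pa²(3L − a)/(6EI) = 1239/EI
  UDL 4.2: wL⁴/(8EI) = 328.1/EI
  δ_0 = 3340/EI
Flexibility coefficient — unit upward force at Q: δ_{QQ} = L³/(3EI) = 41.67/EI.
With EI = 70000 kN·m²: δ_0 = 0.04772 m and δ_{QQ} = 0.000595 m/kN.
Compatibility — the beam at Q must follow the support down by 0.03 m: δ_0 − R_Q·δ_{QQ} = 0.03, so R_Q = (0.04772 − 0.03)/0.000595 = 29.77 kN.
Moment equilibrium about P: M_P = Σ(load moments about P) − R_Q·L = 376.5 − 29.77×5 = 227.7 kN·m.

M_P = 227.7 kN·m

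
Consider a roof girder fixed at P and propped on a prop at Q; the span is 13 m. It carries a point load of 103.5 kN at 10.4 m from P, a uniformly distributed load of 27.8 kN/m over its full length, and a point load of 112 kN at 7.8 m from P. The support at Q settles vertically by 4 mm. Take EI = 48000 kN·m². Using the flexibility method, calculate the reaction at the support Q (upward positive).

Choose R_Q as the redundant. The primary structure is the cantilever fixed at P.
Downward deflection at the released point Q due to the loads:
  point load 103.5 at a = 10.4: Pa²(3L − a)/(6EI) = 53361/EI
  UDL 27.8: wL⁴/(8EI) = 99249/EI
  point load 112 at a = 7.8: Pa²(3L − a)/(6EI) = 35433/EI
  δ_0 = 188043/EI
Flexibility coefficient — unit upward force at Q: δ_{QQ} = L³/(3EI) = 732.3/EI.
With EI = 48000 kN·m²: δ_0 = 3.9176 m and δ_{QQ} = 0.015257 m/kN.
Compatibility — the beam at Q must follow the support down by 0.004 m: δ_0 − R_Q·δ_{QQ} = 0.004, so R_Q = (3.9176 − 0.004)/0.015257 = 256.5 kN.

R_Q = 256.5 kN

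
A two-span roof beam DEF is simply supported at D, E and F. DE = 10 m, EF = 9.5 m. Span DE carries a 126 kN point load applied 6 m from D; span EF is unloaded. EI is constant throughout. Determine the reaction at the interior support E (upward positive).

R_E = 101.1 kN

Insert a hinge at E; M_E is the redundant, and each span becomes simply supported.
Discontinuity in slope at E on the released structure — sum the simple-span end rotations:
  span DE: point load 126 at a = 6: Pab(L + a)/(6LEI) = 806.4/EI
  relative rotation θ_0 = (806.4 + 0)/EI = 806.4/EI
A unit hogging moment at E produces rotation L₁/(3EI) + L₂/(3EI) = 6.5/EI.
Compatibility: M_E·(L₁+L₂)/(3EI) = θ_0, giving M_E = 124.1 kN·m (hogging).
Span DE, ΣM about D with M_E applied at E: R_E^{DE}·10 = 756 + 124.1, so R_E^{DE} = 88.01 kN and R_D = 126 − 88.01 = 37.99 kN.
Span EF, ΣM about F: R_E^{EF}·9.5 = 0 + 124.1, so R_E^{EF} = 13.06 kN and R_F = 0 − 13.06 = -13.06 kN.
R_E = 88.01 + 13.06 = 101.1 kN.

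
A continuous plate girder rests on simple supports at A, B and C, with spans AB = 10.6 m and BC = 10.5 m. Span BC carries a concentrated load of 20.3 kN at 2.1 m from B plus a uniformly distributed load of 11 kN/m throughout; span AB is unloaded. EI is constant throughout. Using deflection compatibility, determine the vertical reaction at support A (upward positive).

Release continuity at B by inserting a hinge; the redundant is the internal moment M_B. The primary structure is two simply-supported spans AB and BC.
End slopes at the hinge B, treating each span as simply supported:
  span BC: point load 20.3 at a = 2.1: Pab(L + b)/(6LEI) = 107.4/EI
  span BC: UDL 11: wL³/(24EI) = 530.6/EI
  relative rotation θ_0 = (0 + 638)/EI = 638/EI
A unit hogging moment at B produces rotation L₁/(3EI) + L₂/(3EI) = 7.033/EI.
Compatibility: M_B·(L₁+L₂)/(3EI) = θ_0, giving M_B = 90.71 kN·m (hogging).
Span AB, ΣM about A with M_B applied at B: R_B^{AB}·10.6 = 0 + 90.71, so R_B^{AB} = 8.558 kN and R_A = 0 − 8.558 = -8.558 kN.

R_A = -8.558 kN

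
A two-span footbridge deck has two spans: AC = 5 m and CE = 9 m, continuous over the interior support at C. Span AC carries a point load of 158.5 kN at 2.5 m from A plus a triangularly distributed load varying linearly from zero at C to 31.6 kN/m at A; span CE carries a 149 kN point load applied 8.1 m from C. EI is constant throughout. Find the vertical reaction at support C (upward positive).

R_C = 155.4 kN

Release continuity at C by inserting a hinge; the redundant is the internal moment M_C. The primary structure is two simply-supported spans AC and CE.
Rotations at C on the released spans (each span's end-slope, ×1/EI):
  span AC: point load 158.5 at a = 2.5: Pab(L + a)/(6LEI) = 247.7/EI
  span AC: triangular load, peak 31.6: 7w₀L³/(360EI) = 76.81/EI
  span CE: point load 149 at a = 8.1: Pab(L + b)/(6LEI) = 199.1/EI
  relative rotation θ_0 = (324.5 + 199.1)/EI = 523.6/EI
A unit hogging moment at C produces rotation L₁/(3EI) + L₂/(3EI) = 4.667/EI.
Slope continuity at C: θ_0 = M_C·4.667/EI, so M_C = 523.6/4.667 = 112.2 kN·m (hogging).
Span AC, ΣM about A with M_C applied at C: R_C^{AC}·5 = 527.9 + 112.2, so R_C^{AC} = 128 kN and R_A = 237.5 − 128 = 109.5 kN.
Span CE, ΣM about E: R_C^{CE}·9 = 134.1 + 112.2, so R_C^{CE} = 27.37 kN and R_E = 149 − 27.37 = 121.6 kN.
R_C = 128 + 27.37 = 155.4 kN.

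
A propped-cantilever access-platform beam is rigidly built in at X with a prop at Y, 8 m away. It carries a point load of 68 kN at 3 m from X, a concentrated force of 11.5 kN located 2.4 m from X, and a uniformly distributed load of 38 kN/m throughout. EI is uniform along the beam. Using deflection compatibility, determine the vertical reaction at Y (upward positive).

R_Y = 127.9 kN

Choose R_Y as the redundant. The primary structure is the cantilever fixed at X.
Primary-structure tip deflection at Y by superposition:
  point load 68 at a = 3: Pa²(3L − a)/(6EI) = 2142/EI
  point load 11.5 at a = 2.4: Pa²(3L − a)/(6EI) = 238.5/EI
  UDL 38: wL⁴/(8EI) = 19456/EI
  δ_0 = 21836/EI
Tip deflection under a unit load at Y: L³/(3EI) = 170.7/EI.
The prop prevents deflection at Y: R_Y = δ_0/δ_{YY} = 21836/170.7 = 127.9 kN.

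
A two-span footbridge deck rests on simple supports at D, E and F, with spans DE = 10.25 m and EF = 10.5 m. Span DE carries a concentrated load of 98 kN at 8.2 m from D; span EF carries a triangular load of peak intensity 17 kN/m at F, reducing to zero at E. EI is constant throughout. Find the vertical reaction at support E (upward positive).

R_E = 132.6 kN

Release continuity at E by inserting a hinge; the redundant is the internal moment M_E. The primary structure is two simply-supported spans DE and EF.
Rotations at E on the released spans (each span's end-slope, ×1/EI):
  span DE: point load 98 at a = 8.2: Pab(L + a)/(6LEI) = 494.2/EI
  span EF: triangular load, peak 17: 7w₀L³/(360EI) = 382.7/EI
  relative rotation θ_0 = (494.2 + 382.7)/EI = 876.9/EI
A unit hogging moment at E produces rotation L₁/(3EI) + L₂/(3EI) = 6.917/EI.
Compatibility: M_E·(L₁+L₂)/(3EI) = θ_0, giving M_E = 126.8 kN·m (hogging).
Span DE, ΣM about D with M_E applied at E: R_E^{DE}·10.25 = 803.6 + 126.8, so R_E^{DE} = 90.77 kN and R_D = 98 − 90.77 = 7.232 kN.
Span EF, ΣM about F: R_E^{EF}·10.5 = 312.4 + 126.8, so R_E^{EF} = 41.82 kN and R_F = 89.25 − 41.82 = 47.43 kN.
R_E = 90.77 + 41.82 = 132.6 kN.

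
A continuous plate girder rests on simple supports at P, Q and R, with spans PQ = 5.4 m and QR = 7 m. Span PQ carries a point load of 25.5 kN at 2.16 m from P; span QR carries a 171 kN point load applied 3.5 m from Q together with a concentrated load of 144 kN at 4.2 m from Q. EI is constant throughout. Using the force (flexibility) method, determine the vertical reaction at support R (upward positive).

Take M_Q as the redundant. Released structure: two simple spans PQ and QR with a hinge at Q.
Rotations at Q on the released spans (each span's end-slope, ×1/EI):
  span PQ: point load 25.5 at a = 2.16: Pab(L + a)/(6LEI) = 41.64/EI
  span QR: point load 171 at a = 3.5: Pab(L + b)/(6LEI) = 523.7/EI
  span QR: point load 144 at a = 4.2: Pab(L + b)/(6LEI) = 395.1/EI
  relative rotation θ_0 = (41.64 + 918.8)/EI = 960.5/EI
A unit hogging moment at Q produces rotation L₁/(3EI) + L₂/(3EI) = 4.133/EI.
Compatibility: M_Q·(L₁+L₂)/(3EI) = θ_0, giving M_Q = 232.4 kN·m (hogging).
Span QR, ΣM about R: R_Q^{QR}·7 = 1002 + 232.4, so R_Q^{QR} = 176.3 kN and R_R = 315 − 176.3 = 138.7 kN.

R_R = 138.7 kN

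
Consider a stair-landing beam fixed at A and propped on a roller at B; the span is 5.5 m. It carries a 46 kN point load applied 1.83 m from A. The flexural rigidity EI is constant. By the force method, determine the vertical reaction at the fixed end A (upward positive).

Choose R_B as the redundant. The primary structure is the cantilever fixed at A.
Deflection at B on the released cantilever, summing each load's contribution:
  point load 46 at a = 1.83: Pa²(3L − a)/(6EI) = 376.7/EI
Tip deflection under a unit load at B: L³/(3EI) = 55.46/EI.
Compatibility at B: δ_0 − R_B·δ_{BB} = 0, so R_B = 376.7/55.46 = 6.792 kN.
Vertical equilibrium: R_A = ΣP − R_B = 46 − 6.792 = 39.21 kN.

R_A = 39.21 kN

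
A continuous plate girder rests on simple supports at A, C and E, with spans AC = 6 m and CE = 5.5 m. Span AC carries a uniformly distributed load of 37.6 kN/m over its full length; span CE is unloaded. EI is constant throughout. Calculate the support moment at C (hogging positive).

Release continuity at C by inserting a hinge; the redundant is the internal moment M_C. The primary structure is two simply-supported spans AC and CE.
Discontinuity in slope at C on the released structure — sum the simple-span end rotations:
  span AC: UDL 37.6: wL³/(24EI) = 338.4/EI
  relative rotation θ_0 = (338.4 + 0)/EI = 338.4/EI
A unit hogging moment at C produces rotation L₁/(3EI) + L₂/(3EI) = 3.833/EI.
Slope continuity at C: θ_0 = M_C·3.833/EI, so M_C = 338.4/3.833 = 88.28 kN·m (hogging).

M_C = 88.28 kN·m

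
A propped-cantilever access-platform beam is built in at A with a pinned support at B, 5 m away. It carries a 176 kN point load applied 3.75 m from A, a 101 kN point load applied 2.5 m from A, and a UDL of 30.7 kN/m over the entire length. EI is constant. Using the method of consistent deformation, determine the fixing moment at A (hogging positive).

M_A = 293.8 kN·m

Choose R_B as the redundant. The primary structure is the cantilever fixed at A.
Free-end deflection of the primary structure under the applied loading (downward +):
  point load 176 at a = 3.75: Pa²(3L − a)/(6EI) = 4641/EI
  point load 101 at a = 2.5: Pa²(3L − a)/(6EI) = 1315/EI
  UDL 30.7: wL⁴/(8EI) = 2398/EI
  δ_0 = 8354/EI
Tip deflection under a unit load at B: L³/(3EI) = 41.67/EI.
Compatibility at B: δ_0 − R_B·δ_{BB} = 0, so R_B = 8354/41.67 = 200.5 kN.
Moment equilibrium about A: M_A = Σ(load moments about A) − R_B·L = 1296 − 200.5×5 = 293.8 kN·m.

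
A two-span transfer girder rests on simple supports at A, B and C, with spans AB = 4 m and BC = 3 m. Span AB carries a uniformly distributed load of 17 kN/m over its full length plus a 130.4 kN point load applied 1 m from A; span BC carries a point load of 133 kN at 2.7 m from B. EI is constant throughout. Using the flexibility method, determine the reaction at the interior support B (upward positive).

R_B = 116.5 kN

Release continuity at B by inserting a hinge; the redundant is the internal moment M_B. The primary structure is two simply-supported spans AB and BC.
End slopes at the hinge B, treating each span as simply supported:
  span AB: UDL 17: wL³/(24EI) = 45.33/EI
  span AB: point load 130.4 at a = 1: Pab(L + a)/(6LEI) = 81.5/EI
  span BC: point load 133 at a = 2.7: Pab(L + b)/(6LEI) = 19.75/EI
  relative rotation θ_0 = (126.8 + 19.75)/EI = 146.6/EI
A unit hogging moment at B produces rotation L₁/(3EI) + L₂/(3EI) = 2.333/EI.
Slope continuity at B: θ_0 = M_B·2.333/EI, so M_B = 146.6/2.333 = 62.82 kN·m (hogging).
Span AB, ΣM about A with M_B applied at B: R_B^{AB}·4 = 266.4 + 62.82, so R_B^{AB} = 82.31 kN and R_A = 198.4 − 82.31 = 116.1 kN.
Span BC, ΣM about C: R_B^{BC}·3 = 39.9 + 62.82, so R_B^{BC} = 34.24 kN and R_C = 133 − 34.24 = 98.76 kN.
R_B = 82.31 + 34.24 = 116.5 kN.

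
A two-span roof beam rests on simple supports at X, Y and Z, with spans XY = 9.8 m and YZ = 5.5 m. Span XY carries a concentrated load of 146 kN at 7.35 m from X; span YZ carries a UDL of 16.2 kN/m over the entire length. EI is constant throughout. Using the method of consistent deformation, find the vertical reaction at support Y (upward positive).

R_Y = 203 kN

Release continuity at Y by inserting a hinge; the redundant is the internal moment M_Y. The primary structure is two simply-supported spans XY and YZ.
End slopes at the hinge Y, treating each span as simply supported:
  span XY: point load 146 at a = 7.35: Pab(L + a)/(6LEI) = 766.8/EI
  span YZ: UDL 16.2: wL³/(24EI) = 112.3/EI
  relative rotation θ_0 = (766.8 + 112.3)/EI = 879.1/EI
A unit hogging moment at Y produces rotation L₁/(3EI) + L₂/(3EI) = 5.1/EI.
Slope continuity at Y: θ_0 = M_Y·5.1/EI, so M_Y = 879.1/5.1 = 172.4 kN·m (hogging).
Span XY, ΣM about X with M_Y applied at Y: R_Y^{XY}·9.8 = 1073 + 172.4, so R_Y^{XY} = 127.1 kN and R_X = 146 − 127.1 = 18.91 kN.
Span YZ, ΣM about Z: R_Y^{YZ}·5.5 = 245 + 172.4, so R_Y^{YZ} = 75.89 kN and R_Z = 89.1 − 75.89 = 13.21 kN.
R_Y = 127.1 + 75.89 = 203 kN.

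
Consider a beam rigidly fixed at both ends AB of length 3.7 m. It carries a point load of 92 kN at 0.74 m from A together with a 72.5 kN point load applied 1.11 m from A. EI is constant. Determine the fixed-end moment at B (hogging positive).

M_B = 27.79 kN·m

Take the two fixed-end moments M_A, M_B as redundants; the released structure is the simple span AB.
End rotations of the released simple span under the applied load (×1/EI):
  at A: point load 92 at a = 0.74: Pab(L + b)/(6LEI) = 60.46/EI
  at B: point load 92 at a = 0.74: Pab(L + a)/(6LEI) = 40.3/EI
  at A: point load 72.5 at a = 1.11: Pab(L + b)/(6LEI) = 59.06/EI
  at B: point load 72.5 at a = 1.11: Pab(L + a)/(6LEI) = 45.16/EI
  θ_A0 = 119.5/EI,  θ_B0 = 85.46/EI
Flexibility coefficients: a unit moment at one end gives L/(3EI) there and L/(6EI) at the far end, so f₁₁ = f₂₂ = 1.233/EI and f₁₂ = f₂₁ = 0.6167/EI.
Compatibility — zero rotation at each built-in end:
  1.233 M_A + 0.6167 M_B = 119.5
  0.6167 M_A + 1.233 M_B = 85.46
Solving the pair gives M_A = 83 kN·m and M_B = 27.79 kN·m (hogging).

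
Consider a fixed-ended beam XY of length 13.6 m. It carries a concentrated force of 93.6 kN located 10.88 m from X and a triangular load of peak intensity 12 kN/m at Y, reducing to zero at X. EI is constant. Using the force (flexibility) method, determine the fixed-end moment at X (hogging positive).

Take the two fixed-end moments M_X, M_Y as redundants; the released structure is the simple span XY.
Simple-span end rotations at X and Y under the given loads:
  at X: point load 93.6 at a = 10.88: Pab(L + b)/(6LEI) = 554/EI
  at Y: point load 93.6 at a = 10.88: Pab(L + a)/(6LEI) = 831/EI
  at X: triangular load, peak 12: 7w₀L³/(360EI) = 586.9/EI
  at Y: triangular load, peak 12: w₀L³/(45EI) = 670.8/EI
  θ_X0 = 1141/EI,  θ_Y0 = 1502/EI
Flexibility coefficients: a unit moment at one end gives L/(3EI) there and L/(6EI) at the far end, so f₁₁ = f₂₂ = 4.533/EI and f₁₂ = f₂₁ = 2.267/EI.
Compatibility — zero rotation at each built-in end:
  4.533 M_X + 2.267 M_Y = 1141
  2.267 M_X + 4.533 M_Y = 1502
Solving the pair gives M_X = 114.7 kN·m and M_Y = 273.9 kN·m (hogging).

M_X = 114.7 kN·m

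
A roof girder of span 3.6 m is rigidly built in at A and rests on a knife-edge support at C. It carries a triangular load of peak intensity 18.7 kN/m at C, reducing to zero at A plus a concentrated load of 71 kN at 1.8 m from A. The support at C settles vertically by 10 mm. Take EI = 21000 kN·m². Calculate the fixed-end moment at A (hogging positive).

M_A = 110.7 kN·m

Release the roller at C. Primary structure: cantilever fixed at A.
Deflection at C on the released cantilever, summing each load's contribution:
  triangular load, peak 18.7 at the free end: 11w₀L⁴/(120EI) = 287.9/EI
  point load 71 at a = 1.8: Pa²(3L − a)/(6EI) = 345.1/EI
  δ_0 = 633/EI
Flexibility coefficient — unit upward force at C: δ_{CC} = L³/(3EI) = 15.55/EI.
With EI = 21000 kN·m²: δ_0 = 0.030142 m and δ_{CC} = 0.000741 m/kN.
Compatibility — the beam at C must follow the support down by 0.01 m: δ_0 − R_C·δ_{CC} = 0.01, so R_C = (0.030142 − 0.01)/0.000741 = 27.2 kN.
Moment equilibrium about A: M_A = Σ(load moments about A) − R_C·L = 208.6 − 27.2×3.6 = 110.7 kN·m.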